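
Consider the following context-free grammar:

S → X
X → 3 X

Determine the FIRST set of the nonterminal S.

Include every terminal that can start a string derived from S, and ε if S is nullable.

We compute FIRST(S) using the standard algorithm.
FIRST(S) = {3}
FIRST(X) = {3}
Therefore, FIRST(S) = {3}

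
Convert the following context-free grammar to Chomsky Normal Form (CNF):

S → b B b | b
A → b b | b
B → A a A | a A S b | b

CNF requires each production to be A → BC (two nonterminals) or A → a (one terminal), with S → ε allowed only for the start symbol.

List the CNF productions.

TB → b; S → b; A → b; TA → a; B → b; S → TB X0; X0 → B TB; A → TB TB; B → A X1; X1 → TA A; B → TA X2; X2 → A X3; X3 → S TB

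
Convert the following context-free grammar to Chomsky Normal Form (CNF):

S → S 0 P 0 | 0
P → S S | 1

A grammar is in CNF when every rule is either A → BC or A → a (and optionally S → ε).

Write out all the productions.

T0 → 0; S → 0; P → 1; S → S X0; X0 → T0 X1; X1 → P T0; P → S S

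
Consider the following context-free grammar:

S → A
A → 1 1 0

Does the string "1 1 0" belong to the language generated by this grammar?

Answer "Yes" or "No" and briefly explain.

Yes - a valid derivation exists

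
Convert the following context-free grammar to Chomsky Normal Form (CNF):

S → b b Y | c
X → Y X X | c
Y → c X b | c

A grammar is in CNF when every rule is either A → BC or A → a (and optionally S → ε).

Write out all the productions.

TB → b; S → c; X → c; TC → c; Y → c; S → TB X0; X0 → TB Y; X → Y X1; X1 → X X; Y → TC X2; X2 → X TB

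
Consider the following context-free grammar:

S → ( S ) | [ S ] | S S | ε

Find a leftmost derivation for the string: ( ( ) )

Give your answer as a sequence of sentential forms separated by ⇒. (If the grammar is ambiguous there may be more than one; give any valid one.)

S ⇒ ( S ) ⇒ ( ( S ) ) ⇒ ( ( ) )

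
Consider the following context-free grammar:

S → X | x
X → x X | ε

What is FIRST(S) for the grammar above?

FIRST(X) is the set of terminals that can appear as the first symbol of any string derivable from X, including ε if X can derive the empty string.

We compute FIRST(S) using the standard algorithm.
FIRST(S) = {x, ε}
FIRST(X) = {x, ε}
Therefore, FIRST(S) = {x, ε}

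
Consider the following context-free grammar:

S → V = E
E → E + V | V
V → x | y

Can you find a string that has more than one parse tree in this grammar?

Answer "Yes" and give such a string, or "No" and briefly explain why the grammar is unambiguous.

No - the grammar is unambiguous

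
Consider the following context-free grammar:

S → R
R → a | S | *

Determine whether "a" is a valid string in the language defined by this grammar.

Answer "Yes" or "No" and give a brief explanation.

Yes - a valid derivation exists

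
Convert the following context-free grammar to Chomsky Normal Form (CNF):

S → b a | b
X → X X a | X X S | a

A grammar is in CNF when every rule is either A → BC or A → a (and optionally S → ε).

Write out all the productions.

TB → b; TA → a; S → b; X → a; S → TB TA; X → X X0; X0 → X TA; X → X X1; X1 → X S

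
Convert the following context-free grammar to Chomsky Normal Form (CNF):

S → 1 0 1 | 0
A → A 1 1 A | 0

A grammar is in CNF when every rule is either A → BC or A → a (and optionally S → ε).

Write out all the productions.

T1 → 1; T0 → 0; S → 0; A → 0; S → T1 X0; X0 → T0 T1; A → A X1; X1 → T1 X2; X2 → T1 A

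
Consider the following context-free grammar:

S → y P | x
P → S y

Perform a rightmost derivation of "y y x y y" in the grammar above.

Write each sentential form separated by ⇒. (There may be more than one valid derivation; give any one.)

S ⇒ y P ⇒ y S y ⇒ y y P y ⇒ y y S y y ⇒ y y x y y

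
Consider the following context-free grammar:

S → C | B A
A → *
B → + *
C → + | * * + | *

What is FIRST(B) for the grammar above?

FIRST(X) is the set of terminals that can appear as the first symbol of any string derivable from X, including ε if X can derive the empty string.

We compute FIRST(B) using the standard algorithm.
FIRST(A) = {*}
FIRST(B) = {+}
FIRST(C) = {*, +}
FIRST(S) = {*, +}
Therefore, FIRST(B) = {+}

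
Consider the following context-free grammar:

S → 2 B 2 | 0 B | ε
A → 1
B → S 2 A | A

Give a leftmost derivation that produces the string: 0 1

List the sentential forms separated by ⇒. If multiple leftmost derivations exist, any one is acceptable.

S ⇒ 0 B ⇒ 0 A ⇒ 0 1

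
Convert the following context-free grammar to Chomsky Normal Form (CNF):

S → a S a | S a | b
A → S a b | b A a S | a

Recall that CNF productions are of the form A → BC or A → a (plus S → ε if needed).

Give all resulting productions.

TA → a; S → b; TB → b; A → a; S → TA X0; X0 → S TA; S → S TA; A → S X1; X1 → TA TB; A → TB X2; X2 → A X3; X3 → TA S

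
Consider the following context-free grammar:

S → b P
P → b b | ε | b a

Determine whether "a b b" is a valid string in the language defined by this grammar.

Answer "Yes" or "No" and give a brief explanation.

No - no valid derivation exists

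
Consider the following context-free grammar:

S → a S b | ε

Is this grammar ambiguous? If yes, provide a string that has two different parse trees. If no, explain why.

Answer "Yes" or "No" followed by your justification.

No - the grammar is unambiguous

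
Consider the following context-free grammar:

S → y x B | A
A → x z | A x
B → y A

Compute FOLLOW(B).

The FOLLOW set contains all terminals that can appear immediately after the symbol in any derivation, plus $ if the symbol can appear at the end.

We compute FOLLOW(B) using the standard algorithm.
FOLLOW(S) starts with {$}.
FIRST(A) = {x}
FIRST(B) = {y}
FIRST(S) = {x, y}
FOLLOW(A) = {$, x}
FOLLOW(B) = {$}
FOLLOW(S) = {$}
Therefore, FOLLOW(B) = {$}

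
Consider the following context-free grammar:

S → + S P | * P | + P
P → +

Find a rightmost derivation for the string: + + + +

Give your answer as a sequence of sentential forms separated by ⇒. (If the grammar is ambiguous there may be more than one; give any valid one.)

S ⇒ + S P ⇒ + S + ⇒ + + P + ⇒ + + + +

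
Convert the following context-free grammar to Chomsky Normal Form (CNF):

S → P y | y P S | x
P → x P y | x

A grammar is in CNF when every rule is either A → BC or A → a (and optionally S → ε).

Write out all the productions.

TY → y; S → x; TX → x; P → x; S → P TY; S → TY X0; X0 → P S; P → TX X1; X1 → P TY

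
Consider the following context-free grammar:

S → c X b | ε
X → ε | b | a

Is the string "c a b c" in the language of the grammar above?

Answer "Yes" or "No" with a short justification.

No - no valid derivation exists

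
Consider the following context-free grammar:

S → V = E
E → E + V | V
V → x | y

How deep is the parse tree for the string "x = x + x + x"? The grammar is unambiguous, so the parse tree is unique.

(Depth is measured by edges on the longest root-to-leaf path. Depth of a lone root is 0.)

5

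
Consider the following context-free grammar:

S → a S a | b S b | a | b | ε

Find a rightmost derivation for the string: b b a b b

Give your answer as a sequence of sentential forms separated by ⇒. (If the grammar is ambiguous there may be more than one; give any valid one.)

S ⇒ b S b ⇒ b b S b b ⇒ b b a b b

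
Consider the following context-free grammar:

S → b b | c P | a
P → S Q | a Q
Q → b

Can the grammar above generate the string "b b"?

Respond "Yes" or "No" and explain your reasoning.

Yes - a valid derivation exists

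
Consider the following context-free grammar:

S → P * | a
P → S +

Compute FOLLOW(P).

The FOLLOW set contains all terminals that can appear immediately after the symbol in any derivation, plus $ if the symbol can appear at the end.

We compute FOLLOW(P) using the standard algorithm.
FOLLOW(S) starts with {$}.
FIRST(P) = {a}
FIRST(S) = {a}
FOLLOW(P) = {*}
FOLLOW(S) = {$, +}
Therefore, FOLLOW(P) = {*}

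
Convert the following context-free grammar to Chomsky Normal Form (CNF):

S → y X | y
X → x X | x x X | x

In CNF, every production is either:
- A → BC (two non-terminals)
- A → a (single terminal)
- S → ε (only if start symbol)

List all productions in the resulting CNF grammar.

TY → y; S → y; TX → x; X → x; S → TY X; X → TX X; X → TX X0; X0 → TX X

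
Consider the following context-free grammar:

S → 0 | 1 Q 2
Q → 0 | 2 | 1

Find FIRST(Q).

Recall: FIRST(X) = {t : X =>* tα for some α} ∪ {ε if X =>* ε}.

We compute FIRST(Q) using the standard algorithm.
FIRST(Q) = {0, 1, 2}
FIRST(S) = {0, 1}
Therefore, FIRST(Q) = {0, 1, 2}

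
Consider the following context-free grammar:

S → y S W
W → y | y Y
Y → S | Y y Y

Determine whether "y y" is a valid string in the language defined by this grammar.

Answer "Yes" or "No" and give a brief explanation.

No - no valid derivation exists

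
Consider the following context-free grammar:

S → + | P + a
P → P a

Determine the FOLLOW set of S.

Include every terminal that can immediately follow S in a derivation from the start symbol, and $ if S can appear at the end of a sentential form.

We compute FOLLOW(S) using the standard algorithm.
FOLLOW(S) starts with {$}.
FIRST(P) = {}
FIRST(S) = {+}
FOLLOW(P) = {+, a}
FOLLOW(S) = {$}
Therefore, FOLLOW(S) = {$}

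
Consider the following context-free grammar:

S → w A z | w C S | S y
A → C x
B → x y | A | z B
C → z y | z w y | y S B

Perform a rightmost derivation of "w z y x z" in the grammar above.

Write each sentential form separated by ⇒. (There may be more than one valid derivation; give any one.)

S ⇒ w A z ⇒ w C x z ⇒ w z y x z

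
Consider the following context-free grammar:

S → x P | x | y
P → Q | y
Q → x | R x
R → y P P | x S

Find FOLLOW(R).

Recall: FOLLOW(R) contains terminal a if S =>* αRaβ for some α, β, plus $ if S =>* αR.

We compute FOLLOW(R) using the standard algorithm.
FOLLOW(S) starts with {$}.
FIRST(P) = {x, y}
FIRST(Q) = {x, y}
FIRST(R) = {x, y}
FIRST(S) = {x, y}
FOLLOW(P) = {$, x, y}
FOLLOW(Q) = {$, x, y}
FOLLOW(R) = {x}
FOLLOW(S) = {$, x}
Therefore, FOLLOW(R) = {x}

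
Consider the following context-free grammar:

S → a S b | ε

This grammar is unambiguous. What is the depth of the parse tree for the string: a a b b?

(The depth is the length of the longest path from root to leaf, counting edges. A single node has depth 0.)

3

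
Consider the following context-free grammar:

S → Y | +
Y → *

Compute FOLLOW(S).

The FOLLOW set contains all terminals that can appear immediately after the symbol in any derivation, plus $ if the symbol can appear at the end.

We compute FOLLOW(S) using the standard algorithm.
FOLLOW(S) starts with {$}.
FIRST(S) = {*, +}
FIRST(Y) = {*}
FOLLOW(S) = {$}
FOLLOW(Y) = {$}
Therefore, FOLLOW(S) = {$}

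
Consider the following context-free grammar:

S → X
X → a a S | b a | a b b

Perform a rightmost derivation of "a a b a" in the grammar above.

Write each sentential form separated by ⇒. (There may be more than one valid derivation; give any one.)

S ⇒ X ⇒ a a S ⇒ a a X ⇒ a a b a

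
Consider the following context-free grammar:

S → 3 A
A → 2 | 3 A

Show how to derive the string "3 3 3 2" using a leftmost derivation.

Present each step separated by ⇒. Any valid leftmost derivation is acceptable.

S ⇒ 3 A ⇒ 3 3 A ⇒ 3 3 3 A ⇒ 3 3 3 2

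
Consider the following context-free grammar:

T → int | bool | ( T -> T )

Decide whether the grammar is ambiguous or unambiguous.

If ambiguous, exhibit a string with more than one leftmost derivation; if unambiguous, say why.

Unambiguous - every string in the language has a unique leftmost derivation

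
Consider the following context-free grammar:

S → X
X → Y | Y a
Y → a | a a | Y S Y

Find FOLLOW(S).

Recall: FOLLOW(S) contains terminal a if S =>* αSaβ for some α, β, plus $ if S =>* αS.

We compute FOLLOW(S) using the standard algorithm.
FOLLOW(S) starts with {$}.
FIRST(S) = {a}
FIRST(X) = {a}
FIRST(Y) = {a}
FOLLOW(S) = {$, a}
FOLLOW(X) = {$, a}
FOLLOW(Y) = {$, a}
Therefore, FOLLOW(S) = {$, a}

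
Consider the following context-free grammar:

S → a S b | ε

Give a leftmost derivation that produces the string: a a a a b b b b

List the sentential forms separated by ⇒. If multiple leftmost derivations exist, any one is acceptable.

S ⇒ a S b ⇒ a a S b b ⇒ a a a S b b b ⇒ a a a a S b b b b ⇒ a a a a b b b b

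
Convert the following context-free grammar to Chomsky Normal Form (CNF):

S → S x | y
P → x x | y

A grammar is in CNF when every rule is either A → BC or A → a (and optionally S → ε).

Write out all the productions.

TX → x; S → y; P → y; S → S TX; P → TX TX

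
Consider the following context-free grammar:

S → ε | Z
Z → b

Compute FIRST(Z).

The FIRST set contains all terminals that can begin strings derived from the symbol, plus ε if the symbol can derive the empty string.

We compute FIRST(Z) using the standard algorithm.
FIRST(S) = {b, ε}
FIRST(Z) = {b}
Therefore, FIRST(Z) = {b}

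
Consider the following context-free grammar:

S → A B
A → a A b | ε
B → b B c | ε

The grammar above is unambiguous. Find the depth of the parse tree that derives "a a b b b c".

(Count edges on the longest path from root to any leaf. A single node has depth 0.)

4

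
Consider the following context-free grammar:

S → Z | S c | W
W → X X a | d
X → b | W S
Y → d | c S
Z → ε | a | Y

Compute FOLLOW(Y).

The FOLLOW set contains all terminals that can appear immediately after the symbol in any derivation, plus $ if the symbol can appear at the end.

We compute FOLLOW(Y) using the standard algorithm.
FOLLOW(S) starts with {$}.
FIRST(S) = {a, b, c, d, ε}
FIRST(W) = {b, d}
FIRST(X) = {b, d}
FIRST(Y) = {c, d}
FIRST(Z) = {a, c, d, ε}
FOLLOW(S) = {$, a, b, c, d}
FOLLOW(W) = {$, a, b, c, d}
FOLLOW(X) = {a, b, d}
FOLLOW(Y) = {$, a, b, c, d}
FOLLOW(Z) = {$, a, b, c, d}
Therefore, FOLLOW(Y) = {$, a, b, c, d}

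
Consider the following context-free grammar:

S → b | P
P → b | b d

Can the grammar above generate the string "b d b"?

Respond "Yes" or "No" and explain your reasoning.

No - no valid derivation exists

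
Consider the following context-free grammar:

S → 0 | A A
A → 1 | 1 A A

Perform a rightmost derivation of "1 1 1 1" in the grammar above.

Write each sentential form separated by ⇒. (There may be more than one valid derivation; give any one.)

S ⇒ A A ⇒ A 1 ⇒ 1 A A 1 ⇒ 1 A 1 1 ⇒ 1 1 1 1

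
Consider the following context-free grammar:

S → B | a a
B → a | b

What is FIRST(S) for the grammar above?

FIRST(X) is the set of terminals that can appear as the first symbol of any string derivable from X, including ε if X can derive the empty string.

We compute FIRST(S) using the standard algorithm.
FIRST(B) = {a, b}
FIRST(S) = {a, b}
Therefore, FIRST(S) = {a, b}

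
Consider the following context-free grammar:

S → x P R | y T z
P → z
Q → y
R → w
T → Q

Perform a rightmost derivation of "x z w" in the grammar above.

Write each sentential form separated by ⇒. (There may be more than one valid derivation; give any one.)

S ⇒ x P R ⇒ x P w ⇒ x z w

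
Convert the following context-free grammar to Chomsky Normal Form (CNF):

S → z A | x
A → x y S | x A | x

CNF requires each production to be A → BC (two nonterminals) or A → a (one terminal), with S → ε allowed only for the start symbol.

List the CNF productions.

TZ → z; S → x; TX → x; TY → y; A → x; S → TZ A; A → TX X0; X0 → TY S; A → TX A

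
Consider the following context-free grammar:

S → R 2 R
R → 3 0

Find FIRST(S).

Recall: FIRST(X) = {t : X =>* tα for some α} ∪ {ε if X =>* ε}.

We compute FIRST(S) using the standard algorithm.
FIRST(R) = {3}
FIRST(S) = {3}
Therefore, FIRST(S) = {3}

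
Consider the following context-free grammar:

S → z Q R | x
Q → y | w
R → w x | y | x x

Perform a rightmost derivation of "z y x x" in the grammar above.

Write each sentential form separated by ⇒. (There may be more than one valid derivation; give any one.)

S ⇒ z Q R ⇒ z Q x x ⇒ z y x x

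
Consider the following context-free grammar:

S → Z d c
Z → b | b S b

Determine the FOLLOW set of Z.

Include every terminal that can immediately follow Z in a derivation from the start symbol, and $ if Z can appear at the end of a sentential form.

We compute FOLLOW(Z) using the standard algorithm.
FOLLOW(S) starts with {$}.
FIRST(S) = {b}
FIRST(Z) = {b}
FOLLOW(S) = {$, b}
FOLLOW(Z) = {d}
Therefore, FOLLOW(Z) = {d}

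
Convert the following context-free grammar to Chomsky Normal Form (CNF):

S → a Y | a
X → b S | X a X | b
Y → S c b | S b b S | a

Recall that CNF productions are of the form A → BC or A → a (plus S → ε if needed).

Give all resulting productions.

TA → a; S → a; TB → b; X → b; TC → c; Y → a; S → TA Y; X → TB S; X → X X0; X0 → TA X; Y → S X1; X1 → TC TB; Y → S X2; X2 → TB X3; X3 → TB S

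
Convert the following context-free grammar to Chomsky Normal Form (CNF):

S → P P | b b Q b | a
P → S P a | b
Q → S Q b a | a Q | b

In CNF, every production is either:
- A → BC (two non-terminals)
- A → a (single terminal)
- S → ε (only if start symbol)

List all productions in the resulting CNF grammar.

TB → b; S → a; TA → a; P → b; Q → b; S → P P; S → TB X0; X0 → TB X1; X1 → Q TB; P → S X2; X2 → P TA; Q → S X3; X3 → Q X4; X4 → TB TA; Q → TA Q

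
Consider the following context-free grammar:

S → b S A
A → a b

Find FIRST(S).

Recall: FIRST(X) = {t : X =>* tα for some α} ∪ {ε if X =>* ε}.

We compute FIRST(S) using the standard algorithm.
FIRST(A) = {a}
FIRST(S) = {b}
Therefore, FIRST(S) = {b}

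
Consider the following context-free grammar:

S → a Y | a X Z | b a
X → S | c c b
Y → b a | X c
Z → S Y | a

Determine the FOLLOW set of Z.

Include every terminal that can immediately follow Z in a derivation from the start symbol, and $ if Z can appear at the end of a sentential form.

We compute FOLLOW(Z) using the standard algorithm.
FOLLOW(S) starts with {$}.
FIRST(S) = {a, b}
FIRST(X) = {a, b, c}
FIRST(Y) = {a, b, c}
FIRST(Z) = {a, b}
FOLLOW(S) = {$, a, b, c}
FOLLOW(X) = {a, b, c}
FOLLOW(Y) = {$, a, b, c}
FOLLOW(Z) = {$, a, b, c}
Therefore, FOLLOW(Z) = {$, a, b, c}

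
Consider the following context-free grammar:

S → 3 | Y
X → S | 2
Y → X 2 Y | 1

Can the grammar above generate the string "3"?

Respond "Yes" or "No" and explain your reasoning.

Yes - a valid derivation exists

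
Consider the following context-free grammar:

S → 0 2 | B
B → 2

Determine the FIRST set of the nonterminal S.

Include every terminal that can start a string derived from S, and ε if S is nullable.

We compute FIRST(S) using the standard algorithm.
FIRST(B) = {2}
FIRST(S) = {0, 2}
Therefore, FIRST(S) = {0, 2}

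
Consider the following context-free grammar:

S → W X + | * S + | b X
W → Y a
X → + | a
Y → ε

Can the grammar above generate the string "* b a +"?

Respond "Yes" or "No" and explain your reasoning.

Yes - a valid derivation exists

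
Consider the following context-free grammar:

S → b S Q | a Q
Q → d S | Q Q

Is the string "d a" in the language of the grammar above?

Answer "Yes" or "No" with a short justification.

No - no valid derivation exists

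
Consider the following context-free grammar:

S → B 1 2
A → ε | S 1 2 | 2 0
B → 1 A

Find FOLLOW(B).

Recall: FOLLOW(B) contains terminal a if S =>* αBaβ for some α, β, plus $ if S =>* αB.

We compute FOLLOW(B) using the standard algorithm.
FOLLOW(S) starts with {$}.
FIRST(A) = {1, 2, ε}
FIRST(B) = {1}
FIRST(S) = {1}
FOLLOW(A) = {1}
FOLLOW(B) = {1}
FOLLOW(S) = {$, 1}
Therefore, FOLLOW(B) = {1}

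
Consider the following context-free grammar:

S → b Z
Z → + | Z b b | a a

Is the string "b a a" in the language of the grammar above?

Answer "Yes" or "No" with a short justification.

Yes - a valid derivation exists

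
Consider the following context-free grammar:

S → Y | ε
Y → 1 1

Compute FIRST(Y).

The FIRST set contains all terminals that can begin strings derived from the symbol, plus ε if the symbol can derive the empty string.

We compute FIRST(Y) using the standard algorithm.
FIRST(S) = {1, ε}
FIRST(Y) = {1}
Therefore, FIRST(Y) = {1}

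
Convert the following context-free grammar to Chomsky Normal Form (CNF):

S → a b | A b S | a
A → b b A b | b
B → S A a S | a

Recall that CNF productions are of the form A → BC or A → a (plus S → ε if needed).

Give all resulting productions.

TA → a; TB → b; S → a; A → b; B → a; S → TA TB; S → A X0; X0 → TB S; A → TB X1; X1 → TB X2; X2 → A TB; B → S X3; X3 → A X4; X4 → TA S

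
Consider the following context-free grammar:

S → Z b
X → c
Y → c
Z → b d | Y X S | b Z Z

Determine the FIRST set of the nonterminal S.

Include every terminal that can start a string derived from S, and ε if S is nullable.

We compute FIRST(S) using the standard algorithm.
FIRST(S) = {b, c}
FIRST(X) = {c}
FIRST(Y) = {c}
FIRST(Z) = {b, c}
Therefore, FIRST(S) = {b, c}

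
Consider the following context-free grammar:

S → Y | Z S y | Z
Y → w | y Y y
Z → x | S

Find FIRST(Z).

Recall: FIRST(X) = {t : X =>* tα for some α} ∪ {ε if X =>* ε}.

We compute FIRST(Z) using the standard algorithm.
FIRST(S) = {w, x, y}
FIRST(Y) = {w, y}
FIRST(Z) = {w, x, y}
Therefore, FIRST(Z) = {w, x, y}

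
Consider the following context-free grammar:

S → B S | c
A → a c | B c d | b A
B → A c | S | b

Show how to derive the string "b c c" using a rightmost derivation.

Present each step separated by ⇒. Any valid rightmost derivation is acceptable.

S ⇒ B S ⇒ B B S ⇒ B B c ⇒ B S c ⇒ B c c ⇒ b c c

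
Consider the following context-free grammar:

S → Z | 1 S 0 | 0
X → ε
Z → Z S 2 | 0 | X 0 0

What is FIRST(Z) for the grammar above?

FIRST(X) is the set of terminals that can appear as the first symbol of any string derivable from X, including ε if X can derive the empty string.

We compute FIRST(Z) using the standard algorithm.
FIRST(S) = {0, 1}
FIRST(X) = {ε}
FIRST(Z) = {0}
Therefore, FIRST(Z) = {0}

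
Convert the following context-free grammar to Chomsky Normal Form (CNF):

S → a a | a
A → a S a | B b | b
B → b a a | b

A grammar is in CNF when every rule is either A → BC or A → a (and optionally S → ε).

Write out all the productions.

TA → a; S → a; TB → b; A → b; B → b; S → TA TA; A → TA X0; X0 → S TA; A → B TB; B → TB X1; X1 → TA TA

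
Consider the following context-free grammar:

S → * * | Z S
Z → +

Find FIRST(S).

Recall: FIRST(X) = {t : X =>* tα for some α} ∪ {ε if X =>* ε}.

We compute FIRST(S) using the standard algorithm.
FIRST(S) = {*, +}
FIRST(Z) = {+}
Therefore, FIRST(S) = {*, +}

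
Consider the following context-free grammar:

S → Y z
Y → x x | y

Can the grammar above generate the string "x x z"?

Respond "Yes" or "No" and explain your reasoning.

Yes - a valid derivation exists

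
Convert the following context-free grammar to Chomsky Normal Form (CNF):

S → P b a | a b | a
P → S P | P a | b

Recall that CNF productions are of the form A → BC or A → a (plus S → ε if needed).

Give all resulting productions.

TB → b; TA → a; S → a; P → b; S → P X0; X0 → TB TA; S → TA TB; P → S P; P → P TA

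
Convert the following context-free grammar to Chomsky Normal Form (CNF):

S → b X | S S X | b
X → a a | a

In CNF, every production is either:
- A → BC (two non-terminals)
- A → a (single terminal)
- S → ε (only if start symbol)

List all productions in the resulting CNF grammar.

TB → b; S → b; TA → a; X → a; S → TB X; S → S X0; X0 → S X; X → TA TA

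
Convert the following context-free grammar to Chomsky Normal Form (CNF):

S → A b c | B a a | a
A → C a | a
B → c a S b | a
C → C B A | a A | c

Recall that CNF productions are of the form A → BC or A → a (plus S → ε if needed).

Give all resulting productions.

TB → b; TC → c; TA → a; S → a; A → a; B → a; C → c; S → A X0; X0 → TB TC; S → B X1; X1 → TA TA; A → C TA; B → TC X2; X2 → TA X3; X3 → S TB; C → C X4; X4 → B A; C → TA A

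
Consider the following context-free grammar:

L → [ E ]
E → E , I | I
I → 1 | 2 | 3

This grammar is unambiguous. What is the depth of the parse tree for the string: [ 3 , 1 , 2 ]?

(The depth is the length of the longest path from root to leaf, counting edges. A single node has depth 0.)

5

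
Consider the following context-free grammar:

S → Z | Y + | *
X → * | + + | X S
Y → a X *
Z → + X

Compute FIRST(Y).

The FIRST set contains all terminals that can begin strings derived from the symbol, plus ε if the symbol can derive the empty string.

We compute FIRST(Y) using the standard algorithm.
FIRST(S) = {*, +, a}
FIRST(X) = {*, +}
FIRST(Y) = {a}
FIRST(Z) = {+}
Therefore, FIRST(Y) = {a}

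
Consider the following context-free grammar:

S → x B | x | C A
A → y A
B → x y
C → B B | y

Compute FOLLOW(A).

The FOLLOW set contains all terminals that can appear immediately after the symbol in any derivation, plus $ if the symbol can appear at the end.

We compute FOLLOW(A) using the standard algorithm.
FOLLOW(S) starts with {$}.
FIRST(A) = {y}
FIRST(B) = {x}
FIRST(C) = {x, y}
FIRST(S) = {x, y}
FOLLOW(A) = {$}
FOLLOW(B) = {$, x, y}
FOLLOW(C) = {y}
FOLLOW(S) = {$}
Therefore, FOLLOW(A) = {$}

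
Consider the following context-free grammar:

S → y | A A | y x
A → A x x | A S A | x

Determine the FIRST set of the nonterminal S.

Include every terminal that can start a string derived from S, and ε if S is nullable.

We compute FIRST(S) using the standard algorithm.
FIRST(A) = {x}
FIRST(S) = {x, y}
Therefore, FIRST(S) = {x, y}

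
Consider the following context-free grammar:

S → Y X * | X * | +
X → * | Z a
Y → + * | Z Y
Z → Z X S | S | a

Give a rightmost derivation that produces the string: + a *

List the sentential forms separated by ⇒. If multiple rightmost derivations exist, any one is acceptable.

S ⇒ X * ⇒ Z a * ⇒ S a * ⇒ + a *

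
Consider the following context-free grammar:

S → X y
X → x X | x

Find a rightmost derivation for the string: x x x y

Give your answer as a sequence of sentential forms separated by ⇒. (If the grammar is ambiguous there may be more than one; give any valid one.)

S ⇒ X y ⇒ x X y ⇒ x x X y ⇒ x x x y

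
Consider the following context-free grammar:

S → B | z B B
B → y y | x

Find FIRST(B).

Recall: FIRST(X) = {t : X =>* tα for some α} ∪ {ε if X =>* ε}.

We compute FIRST(B) using the standard algorithm.
FIRST(B) = {x, y}
FIRST(S) = {x, y, z}
Therefore, FIRST(B) = {x, y}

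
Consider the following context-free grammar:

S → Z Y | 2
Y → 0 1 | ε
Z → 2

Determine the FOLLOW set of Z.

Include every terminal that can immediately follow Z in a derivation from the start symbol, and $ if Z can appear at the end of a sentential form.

We compute FOLLOW(Z) using the standard algorithm.
FOLLOW(S) starts with {$}.
FIRST(S) = {2}
FIRST(Y) = {0, ε}
FIRST(Z) = {2}
FOLLOW(S) = {$}
FOLLOW(Y) = {$}
FOLLOW(Z) = {$, 0}
Therefore, FOLLOW(Z) = {$, 0}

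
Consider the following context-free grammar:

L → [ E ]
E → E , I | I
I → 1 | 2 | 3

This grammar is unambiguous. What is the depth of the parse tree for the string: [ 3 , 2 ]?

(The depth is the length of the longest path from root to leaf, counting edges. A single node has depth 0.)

4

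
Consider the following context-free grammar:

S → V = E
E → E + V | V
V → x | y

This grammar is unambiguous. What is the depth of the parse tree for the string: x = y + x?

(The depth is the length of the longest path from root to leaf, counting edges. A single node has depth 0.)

4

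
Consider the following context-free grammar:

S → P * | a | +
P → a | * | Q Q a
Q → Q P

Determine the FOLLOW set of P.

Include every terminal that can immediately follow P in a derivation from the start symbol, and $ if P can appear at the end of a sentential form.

We compute FOLLOW(P) using the standard algorithm.
FOLLOW(S) starts with {$}.
FIRST(P) = {*, a}
FIRST(Q) = {}
FIRST(S) = {*, +, a}
FOLLOW(P) = {*, a}
FOLLOW(Q) = {*, a}
FOLLOW(S) = {$}
Therefore, FOLLOW(P) = {*, a}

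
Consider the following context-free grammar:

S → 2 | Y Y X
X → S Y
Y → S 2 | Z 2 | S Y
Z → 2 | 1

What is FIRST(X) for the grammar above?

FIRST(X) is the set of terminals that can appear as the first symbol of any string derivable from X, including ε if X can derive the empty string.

We compute FIRST(X) using the standard algorithm.
FIRST(S) = {1, 2}
FIRST(X) = {1, 2}
FIRST(Y) = {1, 2}
FIRST(Z) = {1, 2}
Therefore, FIRST(X) = {1, 2}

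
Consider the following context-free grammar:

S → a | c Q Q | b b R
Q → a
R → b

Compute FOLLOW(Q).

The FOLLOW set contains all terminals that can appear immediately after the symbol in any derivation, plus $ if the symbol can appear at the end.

We compute FOLLOW(Q) using the standard algorithm.
FOLLOW(S) starts with {$}.
FIRST(Q) = {a}
FIRST(R) = {b}
FIRST(S) = {a, b, c}
FOLLOW(Q) = {$, a}
FOLLOW(R) = {$}
FOLLOW(S) = {$}
Therefore, FOLLOW(Q) = {$, a}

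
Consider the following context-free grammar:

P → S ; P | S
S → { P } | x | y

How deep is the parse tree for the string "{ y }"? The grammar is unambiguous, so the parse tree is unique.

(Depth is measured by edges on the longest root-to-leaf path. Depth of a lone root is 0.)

4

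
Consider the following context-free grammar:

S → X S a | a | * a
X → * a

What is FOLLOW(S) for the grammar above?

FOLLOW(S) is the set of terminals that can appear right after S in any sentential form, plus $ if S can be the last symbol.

We compute FOLLOW(S) using the standard algorithm.
FOLLOW(S) starts with {$}.
FIRST(S) = {*, a}
FIRST(X) = {*}
FOLLOW(S) = {$, a}
FOLLOW(X) = {*, a}
Therefore, FOLLOW(S) = {$, a}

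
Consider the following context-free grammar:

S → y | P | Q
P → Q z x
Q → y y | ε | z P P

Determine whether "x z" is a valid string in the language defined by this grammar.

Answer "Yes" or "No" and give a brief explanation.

No - no valid derivation exists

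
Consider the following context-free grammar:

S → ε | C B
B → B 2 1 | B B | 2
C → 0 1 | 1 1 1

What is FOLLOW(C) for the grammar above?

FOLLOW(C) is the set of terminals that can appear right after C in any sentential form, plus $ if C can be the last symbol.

We compute FOLLOW(C) using the standard algorithm.
FOLLOW(S) starts with {$}.
FIRST(B) = {2}
FIRST(C) = {0, 1}
FIRST(S) = {0, 1, ε}
FOLLOW(B) = {$, 2}
FOLLOW(C) = {2}
FOLLOW(S) = {$}
Therefore, FOLLOW(C) = {2}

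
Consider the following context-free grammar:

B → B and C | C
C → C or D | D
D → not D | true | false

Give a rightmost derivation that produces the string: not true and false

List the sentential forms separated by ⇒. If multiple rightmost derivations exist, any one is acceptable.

B ⇒ B and C ⇒ B and D ⇒ B and false ⇒ C and false ⇒ D and false ⇒ not D and false ⇒ not true and false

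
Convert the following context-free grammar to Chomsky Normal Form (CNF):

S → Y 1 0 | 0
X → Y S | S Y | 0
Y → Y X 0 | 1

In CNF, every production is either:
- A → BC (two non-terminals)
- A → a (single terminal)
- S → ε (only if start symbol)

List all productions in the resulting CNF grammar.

T1 → 1; T0 → 0; S → 0; X → 0; Y → 1; S → Y X0; X0 → T1 T0; X → Y S; X → S Y; Y → Y X1; X1 → X T0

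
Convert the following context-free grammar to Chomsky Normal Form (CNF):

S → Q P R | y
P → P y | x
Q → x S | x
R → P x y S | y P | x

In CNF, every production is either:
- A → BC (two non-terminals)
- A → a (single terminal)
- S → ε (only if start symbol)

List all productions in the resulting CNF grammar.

S → y; TY → y; P → x; TX → x; Q → x; R → x; S → Q X0; X0 → P R; P → P TY; Q → TX S; R → P X1; X1 → TX X2; X2 → TY S; R → TY P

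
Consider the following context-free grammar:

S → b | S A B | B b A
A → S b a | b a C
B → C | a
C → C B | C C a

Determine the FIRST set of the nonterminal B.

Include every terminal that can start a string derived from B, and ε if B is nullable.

We compute FIRST(B) using the standard algorithm.
FIRST(A) = {a, b}
FIRST(B) = {a}
FIRST(C) = {}
FIRST(S) = {a, b}
Therefore, FIRST(B) = {a}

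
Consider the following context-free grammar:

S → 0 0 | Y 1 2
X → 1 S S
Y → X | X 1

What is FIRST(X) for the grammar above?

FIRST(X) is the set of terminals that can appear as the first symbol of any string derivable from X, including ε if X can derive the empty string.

We compute FIRST(X) using the standard algorithm.
FIRST(S) = {0, 1}
FIRST(X) = {1}
FIRST(Y) = {1}
Therefore, FIRST(X) = {1}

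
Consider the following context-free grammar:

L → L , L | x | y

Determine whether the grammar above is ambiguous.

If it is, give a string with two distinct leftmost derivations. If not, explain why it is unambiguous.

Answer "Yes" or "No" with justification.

Yes - the string 'x , y , y , x , y' has two distinct leftmost derivations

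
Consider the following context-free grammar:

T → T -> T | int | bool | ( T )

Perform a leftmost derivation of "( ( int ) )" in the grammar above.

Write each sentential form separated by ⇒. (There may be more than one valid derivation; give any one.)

T ⇒ ( T ) ⇒ ( ( T ) ) ⇒ ( ( int ) )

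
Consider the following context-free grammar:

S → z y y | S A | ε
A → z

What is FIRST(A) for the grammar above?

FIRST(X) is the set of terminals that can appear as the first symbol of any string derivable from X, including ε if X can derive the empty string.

We compute FIRST(A) using the standard algorithm.
FIRST(A) = {z}
FIRST(S) = {z, ε}
Therefore, FIRST(A) = {z}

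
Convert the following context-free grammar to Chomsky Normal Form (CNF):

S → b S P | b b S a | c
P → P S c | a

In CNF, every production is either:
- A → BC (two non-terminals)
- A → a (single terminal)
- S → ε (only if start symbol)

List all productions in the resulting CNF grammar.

TB → b; TA → a; S → c; TC → c; P → a; S → TB X0; X0 → S P; S → TB X1; X1 → TB X2; X2 → S TA; P → P X3; X3 → S TC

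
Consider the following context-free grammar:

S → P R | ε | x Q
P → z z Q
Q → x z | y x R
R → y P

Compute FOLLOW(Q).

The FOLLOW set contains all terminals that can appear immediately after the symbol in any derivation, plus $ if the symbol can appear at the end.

We compute FOLLOW(Q) using the standard algorithm.
FOLLOW(S) starts with {$}.
FIRST(P) = {z}
FIRST(Q) = {x, y}
FIRST(R) = {y}
FIRST(S) = {x, z, ε}
FOLLOW(P) = {$, y}
FOLLOW(Q) = {$, y}
FOLLOW(R) = {$, y}
FOLLOW(S) = {$}
Therefore, FOLLOW(Q) = {$, y}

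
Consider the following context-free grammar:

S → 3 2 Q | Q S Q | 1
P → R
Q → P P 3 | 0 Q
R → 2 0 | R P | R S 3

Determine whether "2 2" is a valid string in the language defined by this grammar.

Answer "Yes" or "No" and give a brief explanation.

No - no valid derivation exists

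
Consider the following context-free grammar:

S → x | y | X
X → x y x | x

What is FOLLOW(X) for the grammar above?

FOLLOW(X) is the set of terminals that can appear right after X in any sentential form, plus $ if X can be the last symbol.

We compute FOLLOW(X) using the standard algorithm.
FOLLOW(S) starts with {$}.
FIRST(S) = {x, y}
FIRST(X) = {x}
FOLLOW(S) = {$}
FOLLOW(X) = {$}
Therefore, FOLLOW(X) = {$}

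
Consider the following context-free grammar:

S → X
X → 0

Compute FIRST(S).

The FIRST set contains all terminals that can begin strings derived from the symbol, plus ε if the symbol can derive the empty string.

We compute FIRST(S) using the standard algorithm.
FIRST(S) = {0}
FIRST(X) = {0}
Therefore, FIRST(S) = {0}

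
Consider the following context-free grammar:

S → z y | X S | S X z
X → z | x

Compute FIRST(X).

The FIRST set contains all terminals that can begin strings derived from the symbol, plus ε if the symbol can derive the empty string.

We compute FIRST(X) using the standard algorithm.
FIRST(S) = {x, z}
FIRST(X) = {x, z}
Therefore, FIRST(X) = {x, z}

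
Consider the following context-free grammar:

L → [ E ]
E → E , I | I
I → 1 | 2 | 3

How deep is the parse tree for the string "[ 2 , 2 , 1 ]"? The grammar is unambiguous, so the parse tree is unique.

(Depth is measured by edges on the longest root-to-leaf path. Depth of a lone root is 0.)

5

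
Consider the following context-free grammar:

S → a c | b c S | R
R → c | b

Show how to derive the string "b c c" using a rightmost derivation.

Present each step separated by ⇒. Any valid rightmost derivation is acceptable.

S ⇒ b c S ⇒ b c R ⇒ b c c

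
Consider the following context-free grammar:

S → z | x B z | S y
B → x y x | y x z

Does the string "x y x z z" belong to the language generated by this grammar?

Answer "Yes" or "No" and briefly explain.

Yes - a valid derivation exists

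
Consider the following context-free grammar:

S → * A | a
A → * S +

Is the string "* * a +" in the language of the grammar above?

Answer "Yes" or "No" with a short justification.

Yes - a valid derivation exists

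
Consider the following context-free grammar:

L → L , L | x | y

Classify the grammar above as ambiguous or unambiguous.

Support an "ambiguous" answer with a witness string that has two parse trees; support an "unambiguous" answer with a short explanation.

Ambiguous - the string 'x , x , x , x' has two distinct parse trees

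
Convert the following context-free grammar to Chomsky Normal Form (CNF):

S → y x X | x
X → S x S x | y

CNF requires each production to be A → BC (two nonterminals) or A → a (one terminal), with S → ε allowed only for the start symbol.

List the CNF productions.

TY → y; TX → x; S → x; X → y; S → TY X0; X0 → TX X; X → S X1; X1 → TX X2; X2 → S TX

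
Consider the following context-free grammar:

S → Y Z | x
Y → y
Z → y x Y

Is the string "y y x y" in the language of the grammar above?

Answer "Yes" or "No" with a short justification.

Yes - a valid derivation exists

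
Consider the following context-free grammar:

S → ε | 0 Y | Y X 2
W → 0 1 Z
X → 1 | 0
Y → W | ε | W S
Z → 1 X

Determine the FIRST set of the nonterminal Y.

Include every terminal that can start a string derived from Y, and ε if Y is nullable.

We compute FIRST(Y) using the standard algorithm.
FIRST(S) = {0, 1, ε}
FIRST(W) = {0}
FIRST(X) = {0, 1}
FIRST(Y) = {0, ε}
FIRST(Z) = {1}
Therefore, FIRST(Y) = {0, ε}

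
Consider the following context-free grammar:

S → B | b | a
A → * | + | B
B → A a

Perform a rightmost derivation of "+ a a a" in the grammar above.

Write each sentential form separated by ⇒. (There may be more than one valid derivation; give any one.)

S ⇒ B ⇒ A a ⇒ B a ⇒ A a a ⇒ B a a ⇒ A a a a ⇒ + a a a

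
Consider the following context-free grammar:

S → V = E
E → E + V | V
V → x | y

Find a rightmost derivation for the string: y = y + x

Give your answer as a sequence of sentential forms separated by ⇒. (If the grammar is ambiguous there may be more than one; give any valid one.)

S ⇒ V = E ⇒ V = E + V ⇒ V = E + x ⇒ V = V + x ⇒ V = y + x ⇒ y = y + x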